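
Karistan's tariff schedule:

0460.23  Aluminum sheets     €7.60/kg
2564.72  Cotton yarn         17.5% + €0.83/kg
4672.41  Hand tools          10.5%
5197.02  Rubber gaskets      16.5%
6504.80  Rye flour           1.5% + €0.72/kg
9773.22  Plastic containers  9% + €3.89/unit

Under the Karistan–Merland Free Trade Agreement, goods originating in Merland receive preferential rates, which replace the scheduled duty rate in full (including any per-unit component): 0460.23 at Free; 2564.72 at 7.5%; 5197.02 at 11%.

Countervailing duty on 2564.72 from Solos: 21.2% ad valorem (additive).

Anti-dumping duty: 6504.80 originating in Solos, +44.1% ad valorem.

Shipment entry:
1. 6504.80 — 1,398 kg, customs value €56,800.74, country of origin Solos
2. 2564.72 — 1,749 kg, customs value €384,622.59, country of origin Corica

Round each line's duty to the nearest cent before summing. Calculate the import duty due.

€95,668.32

Line 1 (6504.80, Solos, 1,398 kg, €56,800.74):
Base rate for 6504.80 is 1.5% + €0.72/kg.
Additional duty on 6504.80 from Solos: +44.1%. Applied ad valorem rate: 1.5% + 44.1% = 45.6%.
Duty = €56,800.74 × 45.6% + 1,398 × €0.72 = €26,907.70.
Line 2 (2564.72, Corica, 1,749 kg, €384,622.59):
Base rate for 2564.72 is 17.5% + €0.83/kg.
2564.72 has an FTA preferential rate, but origin Corica is not Merland; base rate stands.
The additional-duty order on 2564.72 targets Solos, not Corica; it does not apply.
Duty = €384,622.59 × 17.5% + 1,749 × €0.83 = €68,760.62.
Total = €26,907.70 + €68,760.62 = €95,668.32.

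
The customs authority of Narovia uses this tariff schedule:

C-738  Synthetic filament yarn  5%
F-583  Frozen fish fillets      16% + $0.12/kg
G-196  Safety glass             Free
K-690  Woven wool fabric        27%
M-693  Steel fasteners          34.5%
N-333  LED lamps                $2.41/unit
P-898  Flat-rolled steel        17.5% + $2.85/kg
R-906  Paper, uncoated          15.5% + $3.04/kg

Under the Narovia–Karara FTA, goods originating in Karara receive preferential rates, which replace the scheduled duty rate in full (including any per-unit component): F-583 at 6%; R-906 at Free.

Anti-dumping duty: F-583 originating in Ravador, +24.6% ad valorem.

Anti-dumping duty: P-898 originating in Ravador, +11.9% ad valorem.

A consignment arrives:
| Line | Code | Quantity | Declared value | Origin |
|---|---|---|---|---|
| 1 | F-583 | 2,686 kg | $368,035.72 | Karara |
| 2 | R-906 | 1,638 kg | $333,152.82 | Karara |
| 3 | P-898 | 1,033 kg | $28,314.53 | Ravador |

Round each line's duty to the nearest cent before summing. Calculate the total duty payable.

$33,350.66

Line 1 (F-583, Karara, 2,686 kg, $368,035.72):
Base rate for F-583 is 16% + $0.12/kg.
Origin Karara qualifies under the Narovia–Karara agreement and F-583 is covered: preferential rate 6% applies instead.
The additional-duty order on F-583 targets Ravador, not Karara; it does not apply.
Duty = $368,035.72 × 6% = $22,082.14.
Line 2 (R-906, Karara, 1,638 kg, $333,152.82):
Base rate for R-906 is 15.5% + $3.04/kg.
Origin Karara qualifies under the Narovia–Karara agreement and R-906 is covered: preferential rate Free applies instead.
Duty = $333,152.82 × 0% = $0.00.
Line 3 (P-898, Ravador, 1,033 kg, $28,314.53):
Base rate for P-898 is 17.5% + $2.85/kg.
Additional duty on P-898 from Ravador: +11.9%. Applied ad valorem rate: 17.5% + 11.9% = 29.4%.
Duty = $28,314.53 × 29.4% + 1,033 × $2.85 = $11,268.52.
Total = $22,082.14 + $0.00 + $11,268.52 = $33,350.66.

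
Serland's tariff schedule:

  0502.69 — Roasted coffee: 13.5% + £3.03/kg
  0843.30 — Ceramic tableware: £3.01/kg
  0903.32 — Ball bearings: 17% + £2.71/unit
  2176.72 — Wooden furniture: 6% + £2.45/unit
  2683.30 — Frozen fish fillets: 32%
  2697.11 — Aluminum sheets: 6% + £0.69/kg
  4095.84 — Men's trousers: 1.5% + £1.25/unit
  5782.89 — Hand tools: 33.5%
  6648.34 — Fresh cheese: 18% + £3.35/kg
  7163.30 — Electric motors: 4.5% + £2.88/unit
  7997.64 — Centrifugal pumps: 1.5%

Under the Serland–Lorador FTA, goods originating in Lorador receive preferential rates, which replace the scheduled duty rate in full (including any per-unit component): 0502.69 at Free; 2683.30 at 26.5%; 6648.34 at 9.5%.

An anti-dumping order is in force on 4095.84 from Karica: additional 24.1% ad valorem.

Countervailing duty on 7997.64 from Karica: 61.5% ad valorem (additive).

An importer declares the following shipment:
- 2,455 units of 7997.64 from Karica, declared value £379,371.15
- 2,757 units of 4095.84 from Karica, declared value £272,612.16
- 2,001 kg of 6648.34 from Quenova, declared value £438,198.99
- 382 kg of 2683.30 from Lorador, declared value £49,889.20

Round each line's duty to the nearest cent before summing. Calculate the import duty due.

£411,038.59

Line 1 (7997.64, Karica, 2,455 units, £379,371.15):
Base rate for 7997.64 is 1.5%.
Additional duty on 7997.64 from Karica: +61.5%. Applied ad valorem rate: 1.5% + 61.5% = 63%.
Duty = £379,371.15 × 63% = £239,003.82.
Line 2 (4095.84, Karica, 2,757 units, £272,612.16):
Base rate for 4095.84 is 1.5% + £1.25/unit.
Additional duty on 4095.84 from Karica: +24.1%. Applied ad valorem rate: 1.5% + 24.1% = 25.6%.
Duty = £272,612.16 × 25.6% + 2,757 × £1.25 = £73,234.96.
Line 3 (6648.34, Quenova, 2,001 kg, £438,198.99):
Base rate for 6648.34 is 18% + £3.35/kg.
6648.34 has an FTA preferential rate, but origin Quenova is not Lorador; base rate stands.
Duty = £438,198.99 × 18% + 2,001 × £3.35 = £85,579.17.
Line 4 (2683.30, Lorador, 382 kg, £49,889.20):
Base rate for 2683.30 is 32%.
Origin Lorador qualifies under the Serland–Lorador agreement and 2683.30 is covered: preferential rate 26.5% applies instead.
Duty = £49,889.20 × 26.5% = £13,220.64.
Total = £239,003.82 + £73,234.96 + £85,579.17 + £13,220.64 = £411,038.59.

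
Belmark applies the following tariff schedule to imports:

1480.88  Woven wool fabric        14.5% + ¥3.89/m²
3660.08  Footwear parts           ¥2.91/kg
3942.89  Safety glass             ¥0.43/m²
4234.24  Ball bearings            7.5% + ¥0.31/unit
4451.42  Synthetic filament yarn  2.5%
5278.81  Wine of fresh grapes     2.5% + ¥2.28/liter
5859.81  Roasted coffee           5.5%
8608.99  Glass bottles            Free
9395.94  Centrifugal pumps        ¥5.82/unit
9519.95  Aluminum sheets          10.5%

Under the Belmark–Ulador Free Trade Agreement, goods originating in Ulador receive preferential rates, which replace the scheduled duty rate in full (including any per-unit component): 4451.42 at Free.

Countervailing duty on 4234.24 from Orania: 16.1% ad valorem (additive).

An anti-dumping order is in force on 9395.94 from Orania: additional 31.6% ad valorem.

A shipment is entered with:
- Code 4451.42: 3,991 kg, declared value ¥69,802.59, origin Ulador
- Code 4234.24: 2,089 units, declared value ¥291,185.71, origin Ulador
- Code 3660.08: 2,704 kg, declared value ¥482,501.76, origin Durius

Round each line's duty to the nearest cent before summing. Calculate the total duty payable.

¥30,355.16

Line 1 (4451.42, Ulador, 3,991 kg, ¥69,802.59):
Base rate for 4451.42 is 2.5%.
Origin Ulador qualifies under the Belmark–Ulador agreement and 4451.42 is covered: preferential rate Free applies instead.
Duty = ¥69,802.59 × 0% = ¥0.00.
Line 2 (4234.24, Ulador, 2,089 units, ¥291,185.71):
Base rate for 4234.24 is 7.5% + ¥0.31/unit.
Origin Ulador is the FTA partner but 4234.24 is not on the preference list; base rate stands.
The additional-duty order on 4234.24 targets Orania, not Ulador; it does not apply.
Duty = ¥291,185.71 × 7.5% + 2,089 × ¥0.31 = ¥22,486.52.
Line 3 (3660.08, Durius, 2,704 kg, ¥482,501.76):
Base rate for 3660.08 is ¥2.91/kg.
Duty = 2,704 × ¥2.91 = ¥7,868.64.
Total = ¥0.00 + ¥22,486.52 + ¥7,868.64 = ¥30,355.16.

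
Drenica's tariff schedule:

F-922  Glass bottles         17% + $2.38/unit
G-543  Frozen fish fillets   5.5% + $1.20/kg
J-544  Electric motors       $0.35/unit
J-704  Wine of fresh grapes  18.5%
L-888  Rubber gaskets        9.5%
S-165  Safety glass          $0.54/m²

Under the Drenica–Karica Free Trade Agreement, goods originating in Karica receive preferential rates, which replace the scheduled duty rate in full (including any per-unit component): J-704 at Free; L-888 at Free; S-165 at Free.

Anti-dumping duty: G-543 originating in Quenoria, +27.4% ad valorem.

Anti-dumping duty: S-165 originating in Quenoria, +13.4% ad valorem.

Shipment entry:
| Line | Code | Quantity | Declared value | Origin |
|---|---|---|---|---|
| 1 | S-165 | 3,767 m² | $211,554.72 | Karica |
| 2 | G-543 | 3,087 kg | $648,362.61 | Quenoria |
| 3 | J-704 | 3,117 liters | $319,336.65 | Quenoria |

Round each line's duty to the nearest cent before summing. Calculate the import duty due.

Line 1 (S-165, Karica, 3,767 m², $211,554.72):
Base rate for S-165 is $0.54/m².
Origin Karica qualifies under the Drenica–Karica agreement and S-165 is covered: preferential rate Free applies instead.
The additional-duty order on S-165 targets Quenoria, not Karica; it does not apply.
Duty = $211,554.72 × 0% = $0.00.
Line 2 (G-543, Quenoria, 3,087 kg, $648,362.61):
Base rate for G-543 is 5.5% + $1.20/kg.
Additional duty on G-543 from Quenoria: +27.4%. Applied ad valorem rate: 5.5% + 27.4% = 32.9%.
Duty = $648,362.61 × 32.9% + 3,087 × $1.20 = $217,015.70.
Line 3 (J-704, Quenoria, 3,117 liters, $319,336.65):
Base rate for J-704 is 18.5%.
J-704 has an FTA preferential rate, but origin Quenoria is not Karica; base rate stands.
Duty = $319,336.65 × 18.5% = $59,077.28.
Total = $0.00 + $217,015.70 + $59,077.28 = $276,092.98.

$276,092.98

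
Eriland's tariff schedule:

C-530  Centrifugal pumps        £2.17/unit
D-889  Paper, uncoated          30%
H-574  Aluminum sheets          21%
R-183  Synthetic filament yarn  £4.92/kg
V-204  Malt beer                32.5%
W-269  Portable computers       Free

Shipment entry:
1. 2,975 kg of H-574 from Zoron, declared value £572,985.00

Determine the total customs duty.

£120,326.85

Line 1 (H-574, Zoron, 2,975 kg, £572,985.00):
Base rate for H-574 is 21%.
Duty = £572,985.00 × 21% = £120,326.85.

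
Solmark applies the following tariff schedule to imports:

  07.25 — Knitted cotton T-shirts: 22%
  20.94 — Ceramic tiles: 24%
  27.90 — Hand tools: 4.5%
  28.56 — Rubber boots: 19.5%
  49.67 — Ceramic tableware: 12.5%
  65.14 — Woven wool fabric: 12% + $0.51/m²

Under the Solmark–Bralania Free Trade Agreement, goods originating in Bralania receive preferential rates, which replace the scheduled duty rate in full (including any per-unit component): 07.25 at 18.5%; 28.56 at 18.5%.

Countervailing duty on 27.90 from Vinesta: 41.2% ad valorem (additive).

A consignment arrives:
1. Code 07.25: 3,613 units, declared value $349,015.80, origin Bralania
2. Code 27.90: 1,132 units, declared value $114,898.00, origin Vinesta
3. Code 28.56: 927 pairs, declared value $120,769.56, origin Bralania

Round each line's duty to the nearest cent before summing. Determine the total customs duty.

$139,418.68

Line 1 (07.25, Bralania, 3,613 units, $349,015.80):
Base rate for 07.25 is 22%.
Origin Bralania qualifies under the Solmark–Bralania agreement and 07.25 is covered: preferential rate 18.5% applies instead.
Duty = $349,015.80 × 18.5% = $64,567.92.
Line 2 (27.90, Vinesta, 1,132 units, $114,898.00):
Base rate for 27.90 is 4.5%.
Additional duty on 27.90 from Vinesta: +41.2%. Applied ad valorem rate: 4.5% + 41.2% = 45.7%.
Duty = $114,898.00 × 45.7% = $52,508.39.
Line 3 (28.56, Bralania, 927 pairs, $120,769.56):
Base rate for 28.56 is 19.5%.
Origin Bralania qualifies under the Solmark–Bralania agreement and 28.56 is covered: preferential rate 18.5% applies instead.
Duty = $120,769.56 × 18.5% = $22,342.37.
Total = $64,567.92 + $52,508.39 + $22,342.37 = $139,418.68.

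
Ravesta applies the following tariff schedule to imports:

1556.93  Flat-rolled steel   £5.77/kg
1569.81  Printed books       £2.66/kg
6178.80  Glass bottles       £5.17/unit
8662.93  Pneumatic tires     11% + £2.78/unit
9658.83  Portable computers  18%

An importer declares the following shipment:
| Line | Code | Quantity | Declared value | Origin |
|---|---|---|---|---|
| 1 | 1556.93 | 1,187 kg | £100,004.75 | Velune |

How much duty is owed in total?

Line 1 (1556.93, Velune, 1,187 kg, £100,004.75):
Base rate for 1556.93 is £5.77/kg.
Duty = 1,187 × £5.77 = £6,848.99.

£6,848.99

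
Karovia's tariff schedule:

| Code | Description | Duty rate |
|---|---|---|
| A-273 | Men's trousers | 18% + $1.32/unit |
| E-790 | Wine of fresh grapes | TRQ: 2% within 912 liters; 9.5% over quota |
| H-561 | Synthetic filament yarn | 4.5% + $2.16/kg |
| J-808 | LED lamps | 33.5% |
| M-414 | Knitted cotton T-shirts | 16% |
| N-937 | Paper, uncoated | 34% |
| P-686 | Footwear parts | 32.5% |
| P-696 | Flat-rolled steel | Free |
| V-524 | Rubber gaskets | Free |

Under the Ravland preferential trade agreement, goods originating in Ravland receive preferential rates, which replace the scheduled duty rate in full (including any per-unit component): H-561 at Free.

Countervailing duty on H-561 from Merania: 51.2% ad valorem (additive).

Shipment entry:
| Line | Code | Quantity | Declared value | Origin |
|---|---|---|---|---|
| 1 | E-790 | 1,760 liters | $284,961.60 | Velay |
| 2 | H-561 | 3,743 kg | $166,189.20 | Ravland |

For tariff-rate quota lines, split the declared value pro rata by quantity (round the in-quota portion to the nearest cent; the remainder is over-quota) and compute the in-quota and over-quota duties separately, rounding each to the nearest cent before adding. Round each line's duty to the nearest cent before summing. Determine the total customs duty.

Line 1 (E-790, Velay, 1,760 liters, $284,961.60):
Code E-790 is under a tariff-rate quota (threshold 912 liters). In-quota: 912 liters at 2%; over-quota: 848 liters at 9.5%.
Pro-rata value split: in-quota = $284,961.60 × 912/1,760 = $147,661.92; over-quota = $284,961.60 − $147,661.92 = $137,299.68.
In-quota duty = $147,661.92 × 2% = $2,953.24. Over-quota duty = $137,299.68 × 9.5% = $13,043.47.
Line duty = $2,953.24 + $13,043.47 = $15,996.71.
Line 2 (H-561, Ravland, 3,743 kg, $166,189.20):
Base rate for H-561 is 4.5% + $2.16/kg.
Origin Ravland qualifies under the Karovia–Ravland agreement and H-561 is covered: preferential rate Free applies instead.
The additional-duty order on H-561 targets Merania, not Ravland; it does not apply.
Duty = $166,189.20 × 0% = $0.00.
Total = $15,996.71 + $0.00 = $15,996.71.

$15,996.71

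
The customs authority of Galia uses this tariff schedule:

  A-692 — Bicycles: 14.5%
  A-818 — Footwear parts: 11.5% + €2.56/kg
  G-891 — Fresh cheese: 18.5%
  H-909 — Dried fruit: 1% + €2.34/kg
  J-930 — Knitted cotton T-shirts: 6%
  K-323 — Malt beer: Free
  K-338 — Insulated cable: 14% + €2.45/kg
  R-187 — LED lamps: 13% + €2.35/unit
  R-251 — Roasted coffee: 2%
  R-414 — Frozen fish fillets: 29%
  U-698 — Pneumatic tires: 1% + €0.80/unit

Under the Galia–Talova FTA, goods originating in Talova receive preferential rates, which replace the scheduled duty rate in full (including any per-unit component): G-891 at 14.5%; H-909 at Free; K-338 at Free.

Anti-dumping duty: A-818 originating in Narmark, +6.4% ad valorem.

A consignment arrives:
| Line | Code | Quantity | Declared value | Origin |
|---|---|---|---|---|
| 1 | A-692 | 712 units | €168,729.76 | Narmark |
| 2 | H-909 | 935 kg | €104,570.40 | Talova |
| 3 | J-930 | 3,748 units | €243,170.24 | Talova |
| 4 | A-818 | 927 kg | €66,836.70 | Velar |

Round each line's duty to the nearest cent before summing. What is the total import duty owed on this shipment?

Line 1 (A-692, Narmark, 712 units, €168,729.76):
Base rate for A-692 is 14.5%.
Duty = €168,729.76 × 14.5% = €24,465.82.
Line 2 (H-909, Talova, 935 kg, €104,570.40):
Base rate for H-909 is 1% + €2.34/kg.
Origin Talova qualifies under the Galia–Talova agreement and H-909 is covered: preferential rate Free applies instead.
Duty = €104,570.40 × 0% = €0.00.
Line 3 (J-930, Talova, 3,748 units, €243,170.24):
Base rate for J-930 is 6%.
Origin Talova is the FTA partner but J-930 is not on the preference list; base rate stands.
Duty = €243,170.24 × 6% = €14,590.21.
Line 4 (A-818, Velar, 927 kg, €66,836.70):
Base rate for A-818 is 11.5% + €2.56/kg.
The additional-duty order on A-818 targets Narmark, not Velar; it does not apply.
Duty = €66,836.70 × 11.5% + 927 × €2.56 = €10,059.34.
Total = €24,465.82 + €0.00 + €14,590.21 + €10,059.34 = €49,115.37.

€49,115.37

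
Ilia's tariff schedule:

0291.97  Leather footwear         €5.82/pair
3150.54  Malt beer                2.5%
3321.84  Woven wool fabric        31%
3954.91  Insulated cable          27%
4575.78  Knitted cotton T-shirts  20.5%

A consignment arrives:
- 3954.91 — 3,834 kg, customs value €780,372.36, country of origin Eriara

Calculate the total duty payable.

Line 1 (3954.91, Eriara, 3,834 kg, €780,372.36):
Base rate for 3954.91 is 27%.
Duty = €780,372.36 × 27% = €210,700.54.

€210,700.54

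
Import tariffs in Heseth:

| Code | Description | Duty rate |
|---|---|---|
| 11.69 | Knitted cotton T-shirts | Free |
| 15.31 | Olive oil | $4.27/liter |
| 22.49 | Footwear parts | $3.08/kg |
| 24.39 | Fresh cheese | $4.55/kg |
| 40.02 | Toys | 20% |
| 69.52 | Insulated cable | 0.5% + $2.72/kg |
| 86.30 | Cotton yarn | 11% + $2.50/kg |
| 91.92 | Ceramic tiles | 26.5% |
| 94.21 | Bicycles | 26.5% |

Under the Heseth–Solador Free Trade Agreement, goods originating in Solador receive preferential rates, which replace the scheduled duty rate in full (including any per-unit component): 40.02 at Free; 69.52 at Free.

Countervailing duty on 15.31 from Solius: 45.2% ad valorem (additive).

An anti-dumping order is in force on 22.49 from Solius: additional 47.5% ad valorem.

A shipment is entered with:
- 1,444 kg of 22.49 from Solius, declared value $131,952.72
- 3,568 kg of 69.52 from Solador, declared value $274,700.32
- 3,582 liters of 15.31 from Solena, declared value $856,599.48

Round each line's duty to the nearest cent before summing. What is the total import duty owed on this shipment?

$82,420.20

Line 1 (22.49, Solius, 1,444 kg, $131,952.72):
Base rate for 22.49 is $3.08/kg.
Additional duty on 22.49 from Solius: +47.5% ad valorem. Applied ad valorem rate = 47.5%.
Duty = $131,952.72 × 47.5% + 1,444 × $3.08 = $67,125.06.
Line 2 (69.52, Solador, 3,568 kg, $274,700.32):
Base rate for 69.52 is 0.5% + $2.72/kg.
Origin Solador qualifies under the Heseth–Solador agreement and 69.52 is covered: preferential rate Free applies instead.
Duty = $274,700.32 × 0% = $0.00.
Line 3 (15.31, Solena, 3,582 liters, $856,599.48):
Base rate for 15.31 is $4.27/liter.
The additional-duty order on 15.31 targets Solius, not Solena; it does not apply.
Duty = 3,582 × $4.27 = $15,295.14.
Total = $67,125.06 + $0.00 + $15,295.14 = $82,420.20.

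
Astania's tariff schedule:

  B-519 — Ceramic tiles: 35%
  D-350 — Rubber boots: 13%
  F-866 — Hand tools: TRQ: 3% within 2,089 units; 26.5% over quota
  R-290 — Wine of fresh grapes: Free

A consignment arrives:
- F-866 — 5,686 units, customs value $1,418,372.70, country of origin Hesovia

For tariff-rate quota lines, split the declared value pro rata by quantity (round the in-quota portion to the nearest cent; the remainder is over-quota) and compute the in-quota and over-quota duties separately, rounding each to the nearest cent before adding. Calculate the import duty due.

$253,410.02

Line 1 (F-866, Hesovia, 5,686 units, $1,418,372.70):
Code F-866 is under a tariff-rate quota (threshold 2,089 units). In-quota: 2,089 units at 3%; over-quota: 3,597 units at 26.5%.
Pro-rata value split: in-quota = $1,418,372.70 × 2,089/5,686 = $521,101.05; over-quota = $1,418,372.70 − $521,101.05 = $897,271.65.
In-quota duty = $521,101.05 × 3% = $15,633.03. Over-quota duty = $897,271.65 × 26.5% = $237,776.99.
Line duty = $15,633.03 + $237,776.99 = $253,410.02.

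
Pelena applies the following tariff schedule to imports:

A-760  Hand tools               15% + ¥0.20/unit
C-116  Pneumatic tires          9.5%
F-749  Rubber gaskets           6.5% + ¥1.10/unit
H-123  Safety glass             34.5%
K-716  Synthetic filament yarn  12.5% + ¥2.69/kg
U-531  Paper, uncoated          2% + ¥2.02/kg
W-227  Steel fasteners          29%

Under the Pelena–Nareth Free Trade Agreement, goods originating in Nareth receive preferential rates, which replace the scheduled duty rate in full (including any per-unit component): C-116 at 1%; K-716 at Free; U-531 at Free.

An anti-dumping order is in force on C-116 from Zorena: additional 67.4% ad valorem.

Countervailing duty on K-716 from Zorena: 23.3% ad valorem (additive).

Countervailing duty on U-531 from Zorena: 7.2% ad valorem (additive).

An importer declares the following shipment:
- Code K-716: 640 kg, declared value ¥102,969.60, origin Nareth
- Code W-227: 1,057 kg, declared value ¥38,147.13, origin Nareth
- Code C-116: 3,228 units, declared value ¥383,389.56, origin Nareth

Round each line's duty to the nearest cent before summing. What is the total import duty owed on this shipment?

Line 1 (K-716, Nareth, 640 kg, ¥102,969.60):
Base rate for K-716 is 12.5% + ¥2.69/kg.
Origin Nareth qualifies under the Pelena–Nareth agreement and K-716 is covered: preferential rate Free applies instead.
The additional-duty order on K-716 targets Zorena, not Nareth; it does not apply.
Duty = ¥102,969.60 × 0% = ¥0.00.
Line 2 (W-227, Nareth, 1,057 kg, ¥38,147.13):
Base rate for W-227 is 29%.
Origin Nareth is the FTA partner but W-227 is not on the preference list; base rate stands.
Duty = ¥38,147.13 × 29% = ¥11,062.67.
Line 3 (C-116, Nareth, 3,228 units, ¥383,389.56):
Base rate for C-116 is 9.5%.
Origin Nareth qualifies under the Pelena–Nareth agreement and C-116 is covered: preferential rate 1% applies instead.
The additional-duty order on C-116 targets Zorena, not Nareth; it does not apply.
Duty = ¥383,389.56 × 1% = ¥3,833.90.
Total = ¥0.00 + ¥11,062.67 + ¥3,833.90 = ¥14,896.57.

¥14,896.57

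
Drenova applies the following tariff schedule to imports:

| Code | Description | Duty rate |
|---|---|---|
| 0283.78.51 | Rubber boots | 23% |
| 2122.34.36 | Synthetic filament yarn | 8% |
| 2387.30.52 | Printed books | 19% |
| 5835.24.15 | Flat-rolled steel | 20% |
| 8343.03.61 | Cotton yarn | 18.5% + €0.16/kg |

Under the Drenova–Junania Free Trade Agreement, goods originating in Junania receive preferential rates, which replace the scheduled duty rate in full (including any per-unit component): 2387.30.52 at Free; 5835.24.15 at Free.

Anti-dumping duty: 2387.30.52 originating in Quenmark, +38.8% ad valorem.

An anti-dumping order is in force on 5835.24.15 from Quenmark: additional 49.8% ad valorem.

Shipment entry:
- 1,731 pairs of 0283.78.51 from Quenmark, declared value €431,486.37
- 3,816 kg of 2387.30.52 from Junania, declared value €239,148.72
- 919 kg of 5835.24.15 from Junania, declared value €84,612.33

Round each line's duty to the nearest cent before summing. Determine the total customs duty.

€99,241.87

Line 1 (0283.78.51, Quenmark, 1,731 pairs, €431,486.37):
Base rate for 0283.78.51 is 23%.
Duty = €431,486.37 × 23% = €99,241.87.
Line 2 (2387.30.52, Junania, 3,816 kg, €239,148.72):
Base rate for 2387.30.52 is 19%.
Origin Junania qualifies under the Drenova–Junania agreement and 2387.30.52 is covered: preferential rate Free applies instead.
The additional-duty order on 2387.30.52 targets Quenmark, not Junania; it does not apply.
Duty = €239,148.72 × 0% = €0.00.
Line 3 (5835.24.15, Junania, 919 kg, €84,612.33):
Base rate for 5835.24.15 is 20%.
Origin Junania qualifies under the Drenova–Junania agreement and 5835.24.15 is covered: preferential rate Free applies instead.
The additional-duty order on 5835.24.15 targets Quenmark, not Junania; it does not apply.
Duty = €84,612.33 × 0% = €0.00.
Total = €99,241.87 + €0.00 + €0.00 = €99,241.87.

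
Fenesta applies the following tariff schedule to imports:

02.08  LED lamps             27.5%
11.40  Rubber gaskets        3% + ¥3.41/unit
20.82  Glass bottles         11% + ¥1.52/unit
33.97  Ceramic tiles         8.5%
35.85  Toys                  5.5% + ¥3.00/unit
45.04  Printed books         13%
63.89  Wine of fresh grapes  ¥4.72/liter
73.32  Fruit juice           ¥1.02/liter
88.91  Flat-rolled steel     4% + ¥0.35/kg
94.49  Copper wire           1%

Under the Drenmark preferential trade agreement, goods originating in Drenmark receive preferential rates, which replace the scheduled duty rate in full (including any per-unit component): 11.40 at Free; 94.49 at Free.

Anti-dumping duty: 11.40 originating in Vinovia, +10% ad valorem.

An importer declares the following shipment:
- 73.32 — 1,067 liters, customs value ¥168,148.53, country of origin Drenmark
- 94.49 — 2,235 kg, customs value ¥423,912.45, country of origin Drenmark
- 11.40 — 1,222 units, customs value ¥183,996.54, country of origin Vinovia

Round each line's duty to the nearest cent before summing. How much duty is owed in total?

¥29,174.91

Line 1 (73.32, Drenmark, 1,067 liters, ¥168,148.53):
Base rate for 73.32 is ¥1.02/liter.
Origin Drenmark is the FTA partner but 73.32 is not on the preference list; base rate stands.
Duty = 1,067 × ¥1.02 = ¥1,088.34.
Line 2 (94.49, Drenmark, 2,235 kg, ¥423,912.45):
Base rate for 94.49 is 1%.
Origin Drenmark qualifies under the Fenesta–Drenmark agreement and 94.49 is covered: preferential rate Free applies instead.
Duty = ¥423,912.45 × 0% = ¥0.00.
Line 3 (11.40, Vinovia, 1,222 units, ¥183,996.54):
Base rate for 11.40 is 3% + ¥3.41/unit.
11.40 has an FTA preferential rate, but origin Vinovia is not Drenmark; base rate stands.
Additional duty on 11.40 from Vinovia: +10%. Applied ad valorem rate: 3% + 10% = 13%.
Duty = ¥183,996.54 × 13% + 1,222 × ¥3.41 = ¥28,086.57.
Total = ¥1,088.34 + ¥0.00 + ¥28,086.57 = ¥29,174.91.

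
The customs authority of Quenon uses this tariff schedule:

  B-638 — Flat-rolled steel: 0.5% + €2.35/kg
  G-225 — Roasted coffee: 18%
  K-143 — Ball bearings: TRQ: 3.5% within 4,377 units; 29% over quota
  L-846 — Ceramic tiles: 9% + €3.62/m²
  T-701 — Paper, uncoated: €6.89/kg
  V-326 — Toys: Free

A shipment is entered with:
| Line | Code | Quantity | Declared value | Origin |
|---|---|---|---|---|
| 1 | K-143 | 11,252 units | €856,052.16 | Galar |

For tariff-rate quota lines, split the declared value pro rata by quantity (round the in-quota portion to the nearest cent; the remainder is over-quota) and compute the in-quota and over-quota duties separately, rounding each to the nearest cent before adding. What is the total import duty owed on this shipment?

Line 1 (K-143, Galar, 11,252 units, €856,052.16):
Code K-143 is under a tariff-rate quota (threshold 4,377 units). In-quota: 4,377 units at 3.5%; over-quota: 6,875 units at 29%.
Pro-rata value split: in-quota = €856,052.16 × 4,377/11,252 = €333,002.16; over-quota = €856,052.16 − €333,002.16 = €523,050.00.
In-quota duty = €333,002.16 × 3.5% = €11,655.08. Over-quota duty = €523,050.00 × 29% = €151,684.50.
Line duty = €11,655.08 + €151,684.50 = €163,339.58.

€163,339.58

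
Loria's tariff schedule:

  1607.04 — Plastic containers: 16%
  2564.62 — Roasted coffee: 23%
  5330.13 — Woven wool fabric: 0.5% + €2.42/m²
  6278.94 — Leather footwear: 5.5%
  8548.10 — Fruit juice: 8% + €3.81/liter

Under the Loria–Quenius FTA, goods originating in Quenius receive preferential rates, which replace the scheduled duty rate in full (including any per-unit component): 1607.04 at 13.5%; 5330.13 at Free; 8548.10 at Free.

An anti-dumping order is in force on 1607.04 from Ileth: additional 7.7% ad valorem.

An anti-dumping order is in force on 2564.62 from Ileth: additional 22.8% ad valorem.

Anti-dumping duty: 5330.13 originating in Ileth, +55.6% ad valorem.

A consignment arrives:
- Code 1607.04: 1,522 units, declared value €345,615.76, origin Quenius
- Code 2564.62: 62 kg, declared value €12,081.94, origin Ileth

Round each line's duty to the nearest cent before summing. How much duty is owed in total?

Line 1 (1607.04, Quenius, 1,522 units, €345,615.76):
Base rate for 1607.04 is 16%.
Origin Quenius qualifies under the Loria–Quenius agreement and 1607.04 is covered: preferential rate 13.5% applies instead.
The additional-duty order on 1607.04 targets Ileth, not Quenius; it does not apply.
Duty = €345,615.76 × 13.5% = €46,658.13.
Line 2 (2564.62, Ileth, 62 kg, €12,081.94):
Base rate for 2564.62 is 23%.
Additional duty on 2564.62 from Ileth: +22.8%. Applied ad valorem rate: 23% + 22.8% = 45.8%.
Duty = €12,081.94 × 45.8% = €5,533.53.
Total = €46,658.13 + €5,533.53 = €52,191.66.

€52,191.66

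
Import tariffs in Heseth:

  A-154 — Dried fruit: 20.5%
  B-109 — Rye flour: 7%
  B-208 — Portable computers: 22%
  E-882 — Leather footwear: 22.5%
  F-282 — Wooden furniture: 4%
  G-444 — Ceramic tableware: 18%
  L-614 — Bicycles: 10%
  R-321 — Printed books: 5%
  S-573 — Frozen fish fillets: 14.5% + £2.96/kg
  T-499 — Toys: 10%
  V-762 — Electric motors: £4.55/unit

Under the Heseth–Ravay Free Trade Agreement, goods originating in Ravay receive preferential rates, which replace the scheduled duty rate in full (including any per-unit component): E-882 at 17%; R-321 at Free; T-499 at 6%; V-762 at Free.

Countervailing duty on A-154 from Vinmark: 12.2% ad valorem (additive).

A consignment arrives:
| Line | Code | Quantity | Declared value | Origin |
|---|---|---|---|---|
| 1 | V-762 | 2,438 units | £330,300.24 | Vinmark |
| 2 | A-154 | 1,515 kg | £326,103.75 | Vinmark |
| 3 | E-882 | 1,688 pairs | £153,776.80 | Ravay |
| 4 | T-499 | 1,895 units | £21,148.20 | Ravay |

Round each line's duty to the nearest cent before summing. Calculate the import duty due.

Line 1 (V-762, Vinmark, 2,438 units, £330,300.24):
Base rate for V-762 is £4.55/unit.
V-762 has an FTA preferential rate, but origin Vinmark is not Ravay; base rate stands.
Duty = 2,438 × £4.55 = £11,092.90.
Line 2 (A-154, Vinmark, 1,515 kg, £326,103.75):
Base rate for A-154 is 20.5%.
Additional duty on A-154 from Vinmark: +12.2%. Applied ad valorem rate: 20.5% + 12.2% = 32.7%.
Duty = £326,103.75 × 32.7% = £106,635.93.
Line 3 (E-882, Ravay, 1,688 pairs, £153,776.80):
Base rate for E-882 is 22.5%.
Origin Ravay qualifies under the Heseth–Ravay agreement and E-882 is covered: preferential rate 17% applies instead.
Duty = £153,776.80 × 17% = £26,142.06.
Line 4 (T-499, Ravay, 1,895 units, £21,148.20):
Base rate for T-499 is 10%.
Origin Ravay qualifies under the Heseth–Ravay agreement and T-499 is covered: preferential rate 6% applies instead.
Duty = £21,148.20 × 6% = £1,268.89.
Total = £11,092.90 + £106,635.93 + £26,142.06 + £1,268.89 = £145,139.78.

£145,139.78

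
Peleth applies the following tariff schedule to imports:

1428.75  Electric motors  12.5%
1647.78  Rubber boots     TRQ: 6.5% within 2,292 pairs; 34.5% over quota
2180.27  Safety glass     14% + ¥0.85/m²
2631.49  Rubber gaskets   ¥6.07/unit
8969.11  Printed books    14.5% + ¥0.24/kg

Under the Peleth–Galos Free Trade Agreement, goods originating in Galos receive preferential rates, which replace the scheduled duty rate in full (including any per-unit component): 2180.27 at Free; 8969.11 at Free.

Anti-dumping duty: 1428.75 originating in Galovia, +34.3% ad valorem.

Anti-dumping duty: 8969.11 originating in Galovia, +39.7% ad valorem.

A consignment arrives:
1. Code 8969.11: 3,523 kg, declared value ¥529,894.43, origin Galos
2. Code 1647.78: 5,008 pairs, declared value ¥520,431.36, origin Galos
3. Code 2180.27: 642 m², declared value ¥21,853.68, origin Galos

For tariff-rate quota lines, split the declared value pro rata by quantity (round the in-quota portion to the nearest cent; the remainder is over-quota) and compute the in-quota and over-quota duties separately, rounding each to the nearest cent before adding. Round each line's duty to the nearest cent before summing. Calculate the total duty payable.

Line 1 (8969.11, Galos, 3,523 kg, ¥529,894.43):
Base rate for 8969.11 is 14.5% + ¥0.24/kg.
Origin Galos qualifies under the Peleth–Galos agreement and 8969.11 is covered: preferential rate Free applies instead.
The additional-duty order on 8969.11 targets Galovia, not Galos; it does not apply.
Duty = ¥529,894.43 × 0% = ¥0.00.
Line 2 (1647.78, Galos, 5,008 pairs, ¥520,431.36):
Code 1647.78 is under a tariff-rate quota (threshold 2,292 pairs). In-quota: 2,292 pairs at 6.5%; over-quota: 2,716 pairs at 34.5%.
Pro-rata value split: in-quota = ¥520,431.36 × 2,292/5,008 = ¥238,184.64; over-quota = ¥520,431.36 − ¥238,184.64 = ¥282,246.72.
In-quota duty = ¥238,184.64 × 6.5% = ¥15,482.00. Over-quota duty = ¥282,246.72 × 34.5% = ¥97,375.12.
Line duty = ¥15,482.00 + ¥97,375.12 = ¥112,857.12.
Line 3 (2180.27, Galos, 642 m², ¥21,853.68):
Base rate for 2180.27 is 14% + ¥0.85/m².
Origin Galos qualifies under the Peleth–Galos agreement and 2180.27 is covered: preferential rate Free applies instead.
Duty = ¥21,853.68 × 0% = ¥0.00.
Total = ¥0.00 + ¥112,857.12 + ¥0.00 = ¥112,857.12.

¥112,857.12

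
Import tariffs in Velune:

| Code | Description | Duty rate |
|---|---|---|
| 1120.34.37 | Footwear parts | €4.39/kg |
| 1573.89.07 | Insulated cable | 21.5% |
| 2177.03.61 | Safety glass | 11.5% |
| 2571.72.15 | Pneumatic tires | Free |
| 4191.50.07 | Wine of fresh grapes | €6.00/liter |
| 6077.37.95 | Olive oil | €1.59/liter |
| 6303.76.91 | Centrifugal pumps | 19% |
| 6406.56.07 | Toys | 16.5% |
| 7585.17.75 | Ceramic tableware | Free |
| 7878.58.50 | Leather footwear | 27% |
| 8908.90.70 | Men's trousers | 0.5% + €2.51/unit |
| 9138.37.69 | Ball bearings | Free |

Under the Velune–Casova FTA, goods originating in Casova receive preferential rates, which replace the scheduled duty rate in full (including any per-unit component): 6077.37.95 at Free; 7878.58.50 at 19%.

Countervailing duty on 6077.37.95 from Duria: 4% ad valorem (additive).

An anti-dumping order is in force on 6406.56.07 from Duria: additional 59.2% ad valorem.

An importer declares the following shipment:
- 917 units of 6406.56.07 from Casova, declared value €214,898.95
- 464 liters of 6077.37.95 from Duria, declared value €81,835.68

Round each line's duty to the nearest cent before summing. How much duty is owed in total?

€39,469.52

Line 1 (6406.56.07, Casova, 917 units, €214,898.95):
Base rate for 6406.56.07 is 16.5%.
Origin Casova is the FTA partner but 6406.56.07 is not on the preference list; base rate stands.
The additional-duty order on 6406.56.07 targets Duria, not Casova; it does not apply.
Duty = €214,898.95 × 16.5% = €35,458.33.
Line 2 (6077.37.95, Duria, 464 liters, €81,835.68):
Base rate for 6077.37.95 is €1.59/liter.
6077.37.95 has an FTA preferential rate, but origin Duria is not Casova; base rate stands.
Additional duty on 6077.37.95 from Duria: +4% ad valorem. Applied ad valorem rate = 4%.
Duty = €81,835.68 × 4% + 464 × €1.59 = €4,011.19.
Total = €35,458.33 + €4,011.19 = €39,469.52.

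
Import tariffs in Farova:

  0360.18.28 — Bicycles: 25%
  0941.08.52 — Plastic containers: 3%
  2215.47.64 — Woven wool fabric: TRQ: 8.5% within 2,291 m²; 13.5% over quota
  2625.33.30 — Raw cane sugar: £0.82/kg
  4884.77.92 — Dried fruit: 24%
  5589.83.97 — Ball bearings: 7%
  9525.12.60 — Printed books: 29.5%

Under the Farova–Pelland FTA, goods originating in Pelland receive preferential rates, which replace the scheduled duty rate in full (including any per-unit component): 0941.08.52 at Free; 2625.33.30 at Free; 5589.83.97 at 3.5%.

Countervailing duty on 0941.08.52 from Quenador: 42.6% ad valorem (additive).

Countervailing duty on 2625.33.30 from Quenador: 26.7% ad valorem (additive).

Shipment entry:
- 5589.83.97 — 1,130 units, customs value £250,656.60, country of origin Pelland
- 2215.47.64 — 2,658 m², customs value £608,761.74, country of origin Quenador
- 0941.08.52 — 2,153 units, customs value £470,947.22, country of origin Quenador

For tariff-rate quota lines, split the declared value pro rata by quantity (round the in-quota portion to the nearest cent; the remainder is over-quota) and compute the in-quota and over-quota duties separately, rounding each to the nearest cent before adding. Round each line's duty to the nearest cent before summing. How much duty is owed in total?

£279,472.36

Line 1 (5589.83.97, Pelland, 1,130 units, £250,656.60):
Base rate for 5589.83.97 is 7%.
Origin Pelland qualifies under the Farova–Pelland agreement and 5589.83.97 is covered: preferential rate 3.5% applies instead.
Duty = £250,656.60 × 3.5% = £8,772.98.
Line 2 (2215.47.64, Quenador, 2,658 m², £608,761.74):
Code 2215.47.64 is under a tariff-rate quota (threshold 2,291 m²). In-quota: 2,291 m² at 8.5%; over-quota: 367 m² at 13.5%.
Pro-rata value split: in-quota = £608,761.74 × 2,291/2,658 = £524,707.73; over-quota = £608,761.74 − £524,707.73 = £84,054.01.
In-quota duty = £524,707.73 × 8.5% = £44,600.16. Over-quota duty = £84,054.01 × 13.5% = £11,347.29.
Line duty = £44,600.16 + £11,347.29 = £55,947.45.
Line 3 (0941.08.52, Quenador, 2,153 units, £470,947.22):
Base rate for 0941.08.52 is 3%.
0941.08.52 has an FTA preferential rate, but origin Quenador is not Pelland; base rate stands.
Additional duty on 0941.08.52 from Quenador: +42.6%. Applied ad valorem rate: 3% + 42.6% = 45.6%.
Duty = £470,947.22 × 45.6% = £214,751.93.
Total = £8,772.98 + £55,947.45 + £214,751.93 = £279,472.36.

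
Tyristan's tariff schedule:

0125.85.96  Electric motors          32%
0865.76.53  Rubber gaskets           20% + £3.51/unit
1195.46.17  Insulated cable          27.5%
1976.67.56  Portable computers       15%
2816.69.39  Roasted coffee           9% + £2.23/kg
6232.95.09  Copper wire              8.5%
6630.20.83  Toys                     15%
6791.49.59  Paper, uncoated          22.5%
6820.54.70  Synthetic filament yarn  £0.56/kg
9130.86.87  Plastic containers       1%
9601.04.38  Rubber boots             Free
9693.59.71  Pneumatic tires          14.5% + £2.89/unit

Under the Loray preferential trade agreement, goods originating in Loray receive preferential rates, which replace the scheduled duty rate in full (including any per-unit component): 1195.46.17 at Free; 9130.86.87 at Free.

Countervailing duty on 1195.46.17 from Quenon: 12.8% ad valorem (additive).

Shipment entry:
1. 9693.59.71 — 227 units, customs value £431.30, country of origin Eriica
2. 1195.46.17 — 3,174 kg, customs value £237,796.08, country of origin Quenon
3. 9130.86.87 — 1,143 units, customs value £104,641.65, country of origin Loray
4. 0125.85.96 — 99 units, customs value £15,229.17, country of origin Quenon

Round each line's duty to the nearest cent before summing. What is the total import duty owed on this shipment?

Line 1 (9693.59.71, Eriica, 227 units, £431.30):
Base rate for 9693.59.71 is 14.5% + £2.89/unit.
Duty = £431.30 × 14.5% + 227 × £2.89 = £718.57.
Line 2 (1195.46.17, Quenon, 3,174 kg, £237,796.08):
Base rate for 1195.46.17 is 27.5%.
1195.46.17 has an FTA preferential rate, but origin Quenon is not Loray; base rate stands.
Additional duty on 1195.46.17 from Quenon: +12.8%. Applied ad valorem rate: 27.5% + 12.8% = 40.3%.
Duty = £237,796.08 × 40.3% = £95,831.82.
Line 3 (9130.86.87, Loray, 1,143 units, £104,641.65):
Base rate for 9130.86.87 is 1%.
Origin Loray qualifies under the Tyristan–Loray agreement and 9130.86.87 is covered: preferential rate Free applies instead.
Duty = £104,641.65 × 0% = £0.00.
Line 4 (0125.85.96, Quenon, 99 units, £15,229.17):
Base rate for 0125.85.96 is 32%.
Duty = £15,229.17 × 32% = £4,873.33.
Total = £718.57 + £95,831.82 + £0.00 + £4,873.33 = £101,423.72.

£101,423.72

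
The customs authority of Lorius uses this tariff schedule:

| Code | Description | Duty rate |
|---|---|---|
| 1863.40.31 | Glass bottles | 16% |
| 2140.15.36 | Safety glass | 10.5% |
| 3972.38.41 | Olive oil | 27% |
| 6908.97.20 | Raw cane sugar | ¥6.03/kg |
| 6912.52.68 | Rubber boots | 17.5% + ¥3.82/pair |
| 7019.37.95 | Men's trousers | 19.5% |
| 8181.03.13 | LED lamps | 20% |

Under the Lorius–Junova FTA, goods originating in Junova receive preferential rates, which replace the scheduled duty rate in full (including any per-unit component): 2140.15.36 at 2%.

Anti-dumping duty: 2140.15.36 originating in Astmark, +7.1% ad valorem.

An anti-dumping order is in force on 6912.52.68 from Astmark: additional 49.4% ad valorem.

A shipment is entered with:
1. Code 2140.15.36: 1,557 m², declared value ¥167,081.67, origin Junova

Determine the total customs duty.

Line 1 (2140.15.36, Junova, 1,557 m², ¥167,081.67):
Base rate for 2140.15.36 is 10.5%.
Origin Junova qualifies under the Lorius–Junova agreement and 2140.15.36 is covered: preferential rate 2% applies instead.
The additional-duty order on 2140.15.36 targets Astmark, not Junova; it does not apply.
Duty = ¥167,081.67 × 2% = ¥3,341.63.

¥3,341.63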